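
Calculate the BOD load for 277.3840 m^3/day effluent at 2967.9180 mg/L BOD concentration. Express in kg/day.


Formula: BOD_load = volume * conc / 1000
Substituting: BOD_load = 277.3840 * 2967.9180 / 1000
Result: 823.2530 kg/day


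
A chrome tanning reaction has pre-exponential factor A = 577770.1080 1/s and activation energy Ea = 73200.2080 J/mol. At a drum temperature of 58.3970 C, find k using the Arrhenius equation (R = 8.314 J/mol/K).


T_K = T_C + 273.15 = 58.3970 + 273.15 = 331.5470 K
exponent = -Ea / (R * T_K) = -73200.2080 / (8.314 * 331.5470) = -26.5557
k = A * exp(exponent) = 577770.1080 * exp(-26.5557) = 1.6935e-06 1/s


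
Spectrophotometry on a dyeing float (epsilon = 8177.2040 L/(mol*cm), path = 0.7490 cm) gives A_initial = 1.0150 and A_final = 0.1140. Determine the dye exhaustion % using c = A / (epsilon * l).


c_initial = A_i / (epsilon * l) = 1.0150 / (8177.2040 * 0.7490) = 1.6572e-04 mol/L
c_final = A_f / (epsilon * l) = 0.1140 / (8177.2040 * 0.7490) = 1.8613e-05 mol/L
Exhaustion = (c_initial - c_final) / c_initial * 100 = (1.6572e-04 - 1.8613e-05) / 1.6572e-04 * 100 = 88.7685 %


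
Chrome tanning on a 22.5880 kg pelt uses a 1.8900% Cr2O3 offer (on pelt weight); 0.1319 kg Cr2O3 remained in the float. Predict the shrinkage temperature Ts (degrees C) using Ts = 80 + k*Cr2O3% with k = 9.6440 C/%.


Offered = pelt * offer_pct / 100 = 22.5880 * 1.8900 / 100 = 0.4269 kg
Uptake = offered - residual = 0.4269 - 0.1319 = 0.2950 kg
Cr2O3% on pelt = uptake / pelt * 100 = 0.2950 / 22.5880 * 100 = 1.3061 %
Ts = 80 + k * Cr2O3% = 80 + 9.6440 * 1.3061 = 92.5957 C


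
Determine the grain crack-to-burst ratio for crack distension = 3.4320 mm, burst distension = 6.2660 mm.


Formula: Ratio = crack / burst
Substituting: Ratio = 3.4320 / 6.2660
Result: 0.5477


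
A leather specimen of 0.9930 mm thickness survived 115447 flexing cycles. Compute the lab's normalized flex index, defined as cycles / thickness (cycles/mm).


Formula: Index = cycles / thickness
Substituting: Index = 115447 / 0.9930
Result: 116260.8258 cycles/mm


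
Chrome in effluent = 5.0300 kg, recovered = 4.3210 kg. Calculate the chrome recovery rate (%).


Formula: Recovery = recovered / input * 100
Substituting: Recovery = 4.3210 / 5.0300 * 100
Result: 85.9046 %


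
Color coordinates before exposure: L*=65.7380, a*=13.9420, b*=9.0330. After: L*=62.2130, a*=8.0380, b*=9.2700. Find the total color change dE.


dL = -3.5250, da = -5.9040, db = 0.2370
dE = sqrt((-3.5250)^2 + (-5.9040)^2 + 0.2370^2) = 6.8803


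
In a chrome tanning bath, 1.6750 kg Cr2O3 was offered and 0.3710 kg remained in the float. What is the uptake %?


Formula: Uptake = (offered - residual) / offered * 100
Substituting: Uptake = (1.6750 - 0.3710) / 1.6750 * 100
Result: 77.8507 %


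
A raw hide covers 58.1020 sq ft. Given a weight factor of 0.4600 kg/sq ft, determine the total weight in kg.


Formula: Weight = area * weight_per_sqft
Substituting: Weight = 58.1020 * 0.4600
Result: 26.7269 kg


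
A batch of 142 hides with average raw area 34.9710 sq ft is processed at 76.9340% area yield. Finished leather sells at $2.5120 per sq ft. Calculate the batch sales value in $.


Raw_total = N * avg_area = 142 * 34.9710 = 4965.8820 sq ft
Finished = Raw_total * yield / 100 = 4965.8820 * 76.9340 / 100 = 3820.4517 sq ft
Value = Finished * price = 3820.4517 * 2.5120 = 9596.9746 $


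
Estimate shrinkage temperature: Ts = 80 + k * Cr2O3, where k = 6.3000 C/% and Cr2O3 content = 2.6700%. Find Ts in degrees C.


Formula: Ts = 80 + k * Cr2O3
Substituting: Ts = 80 + 6.3000 * 2.6700
Result: 96.8210 C


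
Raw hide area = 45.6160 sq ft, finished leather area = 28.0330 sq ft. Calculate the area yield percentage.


Formula: Yield = finished / raw * 100
Substituting: Yield = 28.0330 / 45.6160 * 100
Result: 61.4543 %


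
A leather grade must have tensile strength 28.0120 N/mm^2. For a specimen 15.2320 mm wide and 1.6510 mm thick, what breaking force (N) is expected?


Formula: F = TS * w * t
Substituting: F = 28.0120 * 15.2320 * 1.6510
Result: 704.4467 N


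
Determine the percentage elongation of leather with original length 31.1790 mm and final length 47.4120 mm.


Formula: Elongation = (Lf - L0) / L0 * 100
Substituting: Elongation = (47.4120 - 31.1790) / 31.1790 * 100
Result: 52.0639 %


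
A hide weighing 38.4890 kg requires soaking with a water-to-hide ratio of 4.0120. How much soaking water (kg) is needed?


Formula: Water = hide_weight * ratio
Substituting: Water = 38.4890 * 4.0120
Result: 154.4179 kg


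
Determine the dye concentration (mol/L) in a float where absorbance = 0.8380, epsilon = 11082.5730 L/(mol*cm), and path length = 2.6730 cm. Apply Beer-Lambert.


Formula: c = A / (epsilon * l)
Substituting: c = 0.8380 / (11082.5730 * 2.6730)
Result: 2.8288e-05 mol/L


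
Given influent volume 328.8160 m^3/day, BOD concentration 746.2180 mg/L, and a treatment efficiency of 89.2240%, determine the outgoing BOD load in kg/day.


Load_in = volume * conc / 1000 = 328.8160 * 746.2180 / 1000 = 245.3684 kg/day
Removed = Load_in * eff / 100 = 245.3684 * 89.2240 / 100 = 218.9275 kg/day
Load_out = Load_in - Removed = 245.3684 - 218.9275 = 26.4409 kg/day


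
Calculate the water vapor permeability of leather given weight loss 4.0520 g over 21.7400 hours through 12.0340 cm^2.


Formula: WVP = loss / (area * time)
Substituting: WVP = 4.0520 / (12.0340 * 21.7400)
Result: 0.0154882 g/(cm^2*hr)


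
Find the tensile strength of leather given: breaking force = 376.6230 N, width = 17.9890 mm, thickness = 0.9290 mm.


Formula: TS = force / (width * thickness)
Substituting: TS = 376.6230 / (17.9890 * 0.9290)
Result: 22.5364 N/mm^2


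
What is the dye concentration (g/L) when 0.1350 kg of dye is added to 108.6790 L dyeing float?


Formula: Conc = dye_mass(kg) / volume(L) * 1000
Substituting: Conc = 0.1350 / 108.6790 * 1000
Result: 1.2422 g/L


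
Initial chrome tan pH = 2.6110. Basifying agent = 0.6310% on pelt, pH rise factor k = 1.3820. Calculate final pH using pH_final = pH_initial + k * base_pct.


Formula: pH_final = pH_initial + k * base_pct
Substituting: pH_final = 2.6110 + 1.3820 * 0.6310
Result: 3.4830


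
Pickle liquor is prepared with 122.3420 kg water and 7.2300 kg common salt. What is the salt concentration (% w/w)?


Formula: Conc = salt / (water + salt) * 100
Substituting: Conc = 7.2300 / (122.3420 + 7.2300) * 100
Result: 5.5799 %


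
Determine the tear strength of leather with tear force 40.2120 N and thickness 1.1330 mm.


Formula: Tear strength = force / thickness
Substituting: Tear strength = 40.2120 / 1.1330
Result: 35.4916 N/mm


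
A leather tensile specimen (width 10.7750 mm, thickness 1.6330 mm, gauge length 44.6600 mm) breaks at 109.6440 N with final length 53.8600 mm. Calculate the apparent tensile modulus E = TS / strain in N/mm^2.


TS = F / (w * t) = 109.6440 / (10.7750 * 1.6330) = 6.2313 N/mm^2
strain = (Lf - L0) / L0 = (53.8600 - 44.6600) / 44.6600 = 0.2060
E = TS / strain = 6.2313 / 0.2060 = 30.2491 N/mm^2


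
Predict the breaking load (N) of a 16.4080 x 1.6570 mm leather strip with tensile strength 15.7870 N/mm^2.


Formula: F = TS * w * t
Substituting: F = 15.7870 * 16.4080 * 1.6570
Result: 429.2178 N


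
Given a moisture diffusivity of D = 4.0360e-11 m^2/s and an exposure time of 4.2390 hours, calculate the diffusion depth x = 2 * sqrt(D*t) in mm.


t = 4.2390 hr * 3600 = 15260.4000 s
D * t = 4.0360e-11 * 15260.4000 = 6.1591e-07
x = 2 * sqrt(D*t) = 2 * sqrt(6.1591e-07) = 0.0015696 m = 1.5696 mm


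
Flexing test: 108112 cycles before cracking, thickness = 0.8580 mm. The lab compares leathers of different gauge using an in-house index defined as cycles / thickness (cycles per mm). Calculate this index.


Formula: Index = cycles / thickness
Substituting: Index = 108112 / 0.8580
Result: 126004.6620 cycles/mm


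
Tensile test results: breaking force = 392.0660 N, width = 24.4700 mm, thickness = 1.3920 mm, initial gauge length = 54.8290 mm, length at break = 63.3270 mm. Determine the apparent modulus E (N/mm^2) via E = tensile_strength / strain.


TS = F / (w * t) = 392.0660 / (24.4700 * 1.3920) = 11.5103 N/mm^2
strain = (Lf - L0) / L0 = (63.3270 - 54.8290) / 54.8290 = 0.1550
E = TS / strain = 11.5103 / 0.1550 = 74.2642 N/mm^2


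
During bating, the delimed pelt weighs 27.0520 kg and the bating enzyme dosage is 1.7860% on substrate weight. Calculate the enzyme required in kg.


Formula: Enzyme = substrate * pct / 100
Substituting: Enzyme = 27.0520 * 1.7860 / 100
Result: 0.4831 kg


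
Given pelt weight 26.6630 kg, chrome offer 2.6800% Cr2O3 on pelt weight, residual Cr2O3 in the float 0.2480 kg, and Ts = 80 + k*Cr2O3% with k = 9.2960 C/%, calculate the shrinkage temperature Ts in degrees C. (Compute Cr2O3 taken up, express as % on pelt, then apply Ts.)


Offered = pelt * offer_pct / 100 = 26.6630 * 2.6800 / 100 = 0.7146 kg
Uptake = offered - residual = 0.7146 - 0.2480 = 0.4666 kg
Cr2O3% on pelt = uptake / pelt * 100 = 0.4666 / 26.6630 * 100 = 1.7499 %
Ts = 80 + k * Cr2O3% = 80 + 9.2960 * 1.7499 = 96.2668 C


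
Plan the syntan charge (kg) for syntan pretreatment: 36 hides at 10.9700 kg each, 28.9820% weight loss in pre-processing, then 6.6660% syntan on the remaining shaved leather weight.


Total_raw = N * avg_wt = 36 * 10.9700 = 394.9200 kg
Substrate = Total_raw * (1 - loss/100) = 394.9200 * (1 - 28.9820/100) = 280.4643 kg
Syntan = Substrate * pct / 100 = 280.4643 * 6.6660 / 100 = 18.6957 kg


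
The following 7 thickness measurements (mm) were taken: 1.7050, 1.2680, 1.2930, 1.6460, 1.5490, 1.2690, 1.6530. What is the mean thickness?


Formula: Average = sum / n
Substituting: Average = 10.3830 / 7
Result: 1.4833 mm


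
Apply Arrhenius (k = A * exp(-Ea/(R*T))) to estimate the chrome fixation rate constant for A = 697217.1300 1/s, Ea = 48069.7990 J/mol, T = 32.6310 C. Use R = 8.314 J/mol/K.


T_K = T_C + 273.15 = 32.6310 + 273.15 = 305.7810 K
exponent = -Ea / (R * T_K) = -48069.7990 / (8.314 * 305.7810) = -18.9083
k = A * exp(exponent) = 697217.1300 * exp(-18.9083) = 0.00428165 1/s


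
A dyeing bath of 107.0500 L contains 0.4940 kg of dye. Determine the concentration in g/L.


Formula: Conc = dye_mass(kg) / volume(L) * 1000
Substituting: Conc = 0.4940 / 107.0500 * 1000
Result: 4.6147 g/L


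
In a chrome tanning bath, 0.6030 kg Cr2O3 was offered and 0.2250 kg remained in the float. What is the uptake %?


Formula: Uptake = (offered - residual) / offered * 100
Substituting: Uptake = (0.6030 - 0.2250) / 0.6030 * 100
Result: 62.6866 %


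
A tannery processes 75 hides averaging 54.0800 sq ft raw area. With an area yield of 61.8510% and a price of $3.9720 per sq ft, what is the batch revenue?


Raw_total = N * avg_area = 75 * 54.0800 = 4056.0000 sq ft
Finished = Raw_total * yield / 100 = 4056.0000 * 61.8510 / 100 = 2508.6766 sq ft
Value = Finished * price = 2508.6766 * 3.9720 = 9964.4633 $


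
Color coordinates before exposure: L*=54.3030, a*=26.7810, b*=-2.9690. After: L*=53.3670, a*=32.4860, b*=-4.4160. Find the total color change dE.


dL = -0.9360, da = 5.7050, db = -1.4470
dE = sqrt((-0.9360)^2 + 5.7050^2 + (-1.4470)^2) = 5.9596


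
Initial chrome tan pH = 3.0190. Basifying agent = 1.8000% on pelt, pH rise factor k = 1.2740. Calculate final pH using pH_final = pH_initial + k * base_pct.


Formula: pH_final = pH_initial + k * base_pct
Substituting: pH_final = 3.0190 + 1.2740 * 1.8000
Result: 5.3122


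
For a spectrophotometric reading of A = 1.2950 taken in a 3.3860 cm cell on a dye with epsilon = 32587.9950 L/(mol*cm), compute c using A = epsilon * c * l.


Formula: c = A / (epsilon * l)
Substituting: c = 1.2950 / (32587.9950 * 3.3860)
Result: 1.1736e-05 mol/L


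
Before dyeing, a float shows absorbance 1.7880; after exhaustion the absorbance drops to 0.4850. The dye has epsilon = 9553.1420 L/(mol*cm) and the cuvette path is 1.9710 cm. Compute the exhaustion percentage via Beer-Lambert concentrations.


c_initial = A_i / (epsilon * l) = 1.7880 / (9553.1420 * 1.9710) = 9.4959e-05 mol/L
c_final = A_f / (epsilon * l) = 0.4850 / (9553.1420 * 1.9710) = 2.5758e-05 mol/L
Exhaustion = (c_initial - c_final) / c_initial * 100 = (9.4959e-05 - 2.5758e-05) / 9.4959e-05 * 100 = 72.8747 %


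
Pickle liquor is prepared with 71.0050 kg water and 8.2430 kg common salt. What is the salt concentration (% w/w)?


Formula: Conc = salt / (water + salt) * 100
Substituting: Conc = 8.2430 / (71.0050 + 8.2430) * 100
Result: 10.4015 %


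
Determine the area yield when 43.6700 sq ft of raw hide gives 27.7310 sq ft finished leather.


Formula: Yield = finished / raw * 100
Substituting: Yield = 27.7310 / 43.6700 * 100
Result: 63.5013 %


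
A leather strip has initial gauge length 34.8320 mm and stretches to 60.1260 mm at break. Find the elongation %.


Formula: Elongation = (Lf - L0) / L0 * 100
Substituting: Elongation = (60.1260 - 34.8320) / 34.8320 * 100
Result: 72.6171 %


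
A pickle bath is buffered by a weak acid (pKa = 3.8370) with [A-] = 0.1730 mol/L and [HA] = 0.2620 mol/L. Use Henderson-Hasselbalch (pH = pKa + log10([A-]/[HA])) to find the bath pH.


ratio = [A-] / [HA] = 0.1730 / 0.2620 = 0.6603
log10(ratio) = -0.1803
pH = pKa + log10(ratio) = 3.8370 - 0.1803 = 3.6567


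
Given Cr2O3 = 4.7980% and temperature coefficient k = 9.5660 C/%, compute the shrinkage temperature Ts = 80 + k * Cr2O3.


Formula: Ts = 80 + k * Cr2O3
Substituting: Ts = 80 + 9.5660 * 4.7980
Result: 125.8977 C


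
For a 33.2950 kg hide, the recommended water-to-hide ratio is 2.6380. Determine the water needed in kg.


Formula: Water = hide_weight * ratio
Substituting: Water = 33.2950 * 2.6380
Result: 87.8322 kg


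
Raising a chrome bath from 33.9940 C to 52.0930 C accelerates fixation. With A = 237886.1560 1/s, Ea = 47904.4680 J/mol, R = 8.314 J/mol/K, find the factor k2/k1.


T1 = 33.9940 + 273.15 = 307.1440 K; T2 = 52.0930 + 273.15 = 325.2430 K
k1 = A * exp(-Ea/(R*T1)) = 237886.1560 * exp(-47904.4680/(8.314*307.1440)) = 0.00169501 1/s
k2 = A * exp(-Ea/(R*T2)) = 237886.1560 * exp(-47904.4680/(8.314*325.2430)) = 0.00481441 1/s
k2/k1 = 0.00481441 / 0.00169501 = 2.8404


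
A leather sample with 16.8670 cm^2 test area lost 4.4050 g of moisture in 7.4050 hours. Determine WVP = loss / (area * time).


Formula: WVP = loss / (area * time)
Substituting: WVP = 4.4050 / (16.8670 * 7.4050)
Result: 0.0352682 g/(cm^2*hr)


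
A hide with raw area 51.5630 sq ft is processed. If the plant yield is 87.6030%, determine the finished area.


Formula: finished = raw * yield / 100
Substituting: finished = 51.5630 * 87.6030 / 100
Result: 45.1707 sq ft


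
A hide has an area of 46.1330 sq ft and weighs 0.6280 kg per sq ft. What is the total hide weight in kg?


Formula: Weight = area * weight_per_sqft
Substituting: Weight = 46.1330 * 0.6280
Result: 28.9715 kg


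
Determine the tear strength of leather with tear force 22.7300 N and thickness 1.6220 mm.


Formula: Tear strength = force / thickness
Substituting: Tear strength = 22.7300 / 1.6220
Result: 14.0136 N/mm


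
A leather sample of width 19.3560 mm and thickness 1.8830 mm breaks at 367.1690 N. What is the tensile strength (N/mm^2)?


Formula: TS = force / (width * thickness)
Substituting: TS = 367.1690 / (19.3560 * 1.8830)
Result: 10.0740 N/mm^2


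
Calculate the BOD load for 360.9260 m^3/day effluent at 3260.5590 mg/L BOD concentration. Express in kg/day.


Formula: BOD_load = volume * conc / 1000
Substituting: BOD_load = 360.9260 * 3260.5590 / 1000
Result: 1176.8205 kg/day


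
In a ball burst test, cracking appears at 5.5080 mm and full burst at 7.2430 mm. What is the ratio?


Formula: Ratio = crack / burst
Substituting: Ratio = 5.5080 / 7.2430
Result: 0.7605


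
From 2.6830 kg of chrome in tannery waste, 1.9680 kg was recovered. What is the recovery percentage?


Formula: Recovery = recovered / input * 100
Substituting: Recovery = 1.9680 / 2.6830 * 100
Result: 73.3507 %


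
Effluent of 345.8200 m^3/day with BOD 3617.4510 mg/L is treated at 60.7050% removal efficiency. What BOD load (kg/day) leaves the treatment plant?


Load_in = volume * conc / 1000 = 345.8200 * 3617.4510 / 1000 = 1250.9869 kg/day
Removed = Load_in * eff / 100 = 1250.9869 * 60.7050 / 100 = 759.4116 kg/day
Load_out = Load_in - Removed = 1250.9869 - 759.4116 = 491.5753 kg/day


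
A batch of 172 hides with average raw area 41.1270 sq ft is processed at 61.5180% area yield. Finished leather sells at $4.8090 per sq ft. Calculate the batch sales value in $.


Raw_total = N * avg_area = 172 * 41.1270 = 7073.8440 sq ft
Finished = Raw_total * yield / 100 = 7073.8440 * 61.5180 / 100 = 4351.6874 sq ft
Value = Finished * price = 4351.6874 * 4.8090 = 20927.2645 $


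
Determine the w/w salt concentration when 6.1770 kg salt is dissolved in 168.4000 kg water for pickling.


Formula: Conc = salt / (water + salt) * 100
Substituting: Conc = 6.1770 / (168.4000 + 6.1770) * 100
Result: 3.5383 %


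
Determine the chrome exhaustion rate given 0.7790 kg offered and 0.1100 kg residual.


Formula: Uptake = (offered - residual) / offered * 100
Substituting: Uptake = (0.7790 - 0.1100) / 0.7790 * 100
Result: 85.8793 %


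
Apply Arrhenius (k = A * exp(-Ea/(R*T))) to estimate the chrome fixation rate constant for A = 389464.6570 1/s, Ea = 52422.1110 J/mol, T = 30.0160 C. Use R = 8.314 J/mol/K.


T_K = T_C + 273.15 = 30.0160 + 273.15 = 303.1660 K
exponent = -Ea / (R * T_K) = -52422.1110 / (8.314 * 303.1660) = -20.7981
k = A * exp(exponent) = 389464.6570 * exp(-20.7981) = 3.6138e-04 1/s


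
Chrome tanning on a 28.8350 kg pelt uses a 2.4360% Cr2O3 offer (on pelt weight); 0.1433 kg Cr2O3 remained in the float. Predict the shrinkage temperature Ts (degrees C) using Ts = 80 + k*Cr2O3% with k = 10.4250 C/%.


Offered = pelt * offer_pct / 100 = 28.8350 * 2.4360 / 100 = 0.7024 kg
Uptake = offered - residual = 0.7024 - 0.1433 = 0.5591 kg
Cr2O3% on pelt = uptake / pelt * 100 = 0.5591 / 28.8350 * 100 = 1.9390 %
Ts = 80 + k * Cr2O3% = 80 + 10.4250 * 1.9390 = 100.2144 C


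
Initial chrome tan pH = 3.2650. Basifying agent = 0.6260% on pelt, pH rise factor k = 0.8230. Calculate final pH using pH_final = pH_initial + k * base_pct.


Formula: pH_final = pH_initial + k * base_pct
Substituting: pH_final = 3.2650 + 0.8230 * 0.6260
Result: 3.7802


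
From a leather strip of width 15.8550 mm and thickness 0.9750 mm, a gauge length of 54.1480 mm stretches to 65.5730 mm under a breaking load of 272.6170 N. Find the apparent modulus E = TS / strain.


TS = F / (w * t) = 272.6170 / (15.8550 * 0.9750) = 17.6353 N/mm^2
strain = (Lf - L0) / L0 = (65.5730 - 54.1480) / 54.1480 = 0.2110
E = TS / strain = 17.6353 / 0.2110 = 83.5811 N/mm^2


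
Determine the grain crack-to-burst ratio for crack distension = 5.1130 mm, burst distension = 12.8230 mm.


Formula: Ratio = crack / burst
Substituting: Ratio = 5.1130 / 12.8230
Result: 0.3987


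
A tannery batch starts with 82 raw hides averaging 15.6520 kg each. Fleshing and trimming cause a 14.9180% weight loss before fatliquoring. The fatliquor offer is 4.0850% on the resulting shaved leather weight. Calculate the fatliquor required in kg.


Total_raw = N * avg_wt = 82 * 15.6520 = 1283.4640 kg
Substrate = Total_raw * (1 - loss/100) = 1283.4640 * (1 - 14.9180/100) = 1091.9968 kg
Fat = Substrate * pct / 100 = 1091.9968 * 4.0850 / 100 = 44.6081 kg


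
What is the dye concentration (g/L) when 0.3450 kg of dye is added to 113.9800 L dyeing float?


Formula: Conc = dye_mass(kg) / volume(L) * 1000
Substituting: Conc = 0.3450 / 113.9800 * 1000
Result: 3.0268 g/L


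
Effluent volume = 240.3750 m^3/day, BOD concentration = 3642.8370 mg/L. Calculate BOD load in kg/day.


Formula: BOD_load = volume * conc / 1000
Substituting: BOD_load = 240.3750 * 3642.8370 / 1000
Result: 875.6469 kg/day


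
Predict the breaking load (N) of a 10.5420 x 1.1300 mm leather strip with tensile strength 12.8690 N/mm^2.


Formula: F = TS * w * t
Substituting: F = 12.8690 * 10.5420 * 1.1300
Result: 153.3014 N


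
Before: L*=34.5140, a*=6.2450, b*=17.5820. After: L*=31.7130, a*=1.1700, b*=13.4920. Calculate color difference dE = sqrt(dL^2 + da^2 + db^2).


dL = -2.8010, da = -5.0750, db = -4.0900
dE = sqrt((-2.8010)^2 + (-5.0750)^2 + (-4.0900)^2) = 7.0943


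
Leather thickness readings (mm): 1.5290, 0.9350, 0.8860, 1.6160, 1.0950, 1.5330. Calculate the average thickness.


Formula: Average = sum / n
Substituting: Average = 7.5940 / 6
Result: 1.2657 mm


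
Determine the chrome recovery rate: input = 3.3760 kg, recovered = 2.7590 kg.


Formula: Recovery = recovered / input * 100
Substituting: Recovery = 2.7590 / 3.3760 * 100
Result: 81.7239 %


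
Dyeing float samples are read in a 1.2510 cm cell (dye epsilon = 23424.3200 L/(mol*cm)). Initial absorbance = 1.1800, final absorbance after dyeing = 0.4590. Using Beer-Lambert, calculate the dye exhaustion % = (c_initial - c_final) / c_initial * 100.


c_initial = A_i / (epsilon * l) = 1.1800 / (23424.3200 * 1.2510) = 4.0268e-05 mol/L
c_final = A_f / (epsilon * l) = 0.4590 / (23424.3200 * 1.2510) = 1.5663e-05 mol/L
Exhaustion = (c_initial - c_final) / c_initial * 100 = (4.0268e-05 - 1.5663e-05) / 4.0268e-05 * 100 = 61.1017 %


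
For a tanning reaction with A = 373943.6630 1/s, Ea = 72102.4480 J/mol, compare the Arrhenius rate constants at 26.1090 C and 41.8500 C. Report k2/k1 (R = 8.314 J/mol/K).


T1 = 26.1090 + 273.15 = 299.2590 K; T2 = 41.8500 + 273.15 = 315.0000 K
k1 = A * exp(-Ea/(R*T1)) = 373943.6630 * exp(-72102.4480/(8.314*299.2590)) = 9.7077e-08 1/s
k2 = A * exp(-Ea/(R*T2)) = 373943.6630 * exp(-72102.4480/(8.314*315.0000)) = 4.1309e-07 1/s
k2/k1 = 4.1309e-07 / 9.7077e-08 = 4.2552


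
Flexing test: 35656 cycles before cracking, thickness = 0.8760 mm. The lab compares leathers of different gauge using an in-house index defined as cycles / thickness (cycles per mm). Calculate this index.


Formula: Index = cycles / thickness
Substituting: Index = 35656 / 0.8760
Result: 40703.1963 cycles/mm


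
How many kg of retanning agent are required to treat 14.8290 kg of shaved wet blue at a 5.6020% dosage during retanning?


Formula: Retan = substrate * pct / 100
Substituting: Retan = 14.8290 * 5.6020 / 100
Result: 0.8307 kg


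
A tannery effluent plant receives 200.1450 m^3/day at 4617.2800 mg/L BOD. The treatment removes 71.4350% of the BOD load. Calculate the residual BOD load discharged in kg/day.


Load_in = volume * conc / 1000 = 200.1450 * 4617.2800 / 1000 = 924.1255 kg/day
Removed = Load_in * eff / 100 = 924.1255 * 71.4350 / 100 = 660.1491 kg/day
Load_out = Load_in - Removed = 924.1255 - 660.1491 = 263.9765 kg/day


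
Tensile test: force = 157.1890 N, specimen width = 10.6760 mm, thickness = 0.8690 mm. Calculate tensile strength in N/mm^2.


Formula: TS = force / (width * thickness)
Substituting: TS = 157.1890 / (10.6760 * 0.8690)
Result: 16.9431 N/mm^2


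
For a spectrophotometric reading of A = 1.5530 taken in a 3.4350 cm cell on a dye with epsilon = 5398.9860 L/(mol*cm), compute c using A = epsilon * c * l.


Formula: c = A / (epsilon * l)
Substituting: c = 1.5530 / (5398.9860 * 3.4350)
Result: 8.3740e-05 mol/L


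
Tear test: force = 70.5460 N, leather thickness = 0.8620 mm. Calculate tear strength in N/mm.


Formula: Tear strength = force / thickness
Substituting: Tear strength = 70.5460 / 0.8620
Result: 81.8399 N/mm


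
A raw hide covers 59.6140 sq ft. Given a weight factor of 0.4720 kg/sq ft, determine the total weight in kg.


Formula: Weight = area * weight_per_sqft
Substituting: Weight = 59.6140 * 0.4720
Result: 28.1378 kg


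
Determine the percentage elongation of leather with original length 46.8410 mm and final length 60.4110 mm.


Formula: Elongation = (Lf - L0) / L0 * 100
Substituting: Elongation = (60.4110 - 46.8410) / 46.8410 * 100
Result: 28.9703 %


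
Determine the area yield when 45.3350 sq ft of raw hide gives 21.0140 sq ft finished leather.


Formula: Yield = finished / raw * 100
Substituting: Yield = 21.0140 / 45.3350 * 100
Result: 46.3527 %


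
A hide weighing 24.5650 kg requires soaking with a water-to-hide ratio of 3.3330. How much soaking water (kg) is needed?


Formula: Water = hide_weight * ratio
Substituting: Water = 24.5650 * 3.3330
Result: 81.8751 kg


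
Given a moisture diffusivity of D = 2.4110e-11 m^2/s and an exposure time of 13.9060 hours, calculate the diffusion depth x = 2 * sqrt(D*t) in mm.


t = 13.9060 hr * 3600 = 50061.6000 s
D * t = 2.4110e-11 * 50061.6000 = 1.2070e-06
x = 2 * sqrt(D*t) = 2 * sqrt(1.2070e-06) = 0.00219726 m = 2.1973 mm


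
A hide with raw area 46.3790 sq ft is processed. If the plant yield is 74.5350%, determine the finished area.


Formula: finished = raw * yield / 100
Substituting: finished = 46.3790 * 74.5350 / 100
Result: 34.5686 sq ft


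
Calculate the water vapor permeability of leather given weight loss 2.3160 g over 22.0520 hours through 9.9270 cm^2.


Formula: WVP = loss / (area * time)
Substituting: WVP = 2.3160 / (9.9270 * 22.0520)
Result: 0.0105797 g/(cm^2*hr)


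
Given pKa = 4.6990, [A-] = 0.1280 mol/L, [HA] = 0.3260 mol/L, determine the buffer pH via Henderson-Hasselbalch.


ratio = [A-] / [HA] = 0.1280 / 0.3260 = 0.3926
log10(ratio) = -0.4060
pH = pKa + log10(ratio) = 4.6990 - 0.4060 = 4.2930


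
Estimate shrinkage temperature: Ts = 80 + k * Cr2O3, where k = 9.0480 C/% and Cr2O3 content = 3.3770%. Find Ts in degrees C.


Formula: Ts = 80 + k * Cr2O3
Substituting: Ts = 80 + 9.0480 * 3.3770
Result: 110.5551 C


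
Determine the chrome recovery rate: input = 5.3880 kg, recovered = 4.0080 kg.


Formula: Recovery = recovered / input * 100
Substituting: Recovery = 4.0080 / 5.3880 * 100
Result: 74.3875 %


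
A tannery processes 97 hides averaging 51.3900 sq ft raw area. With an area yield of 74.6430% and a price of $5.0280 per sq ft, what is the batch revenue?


Raw_total = N * avg_area = 97 * 51.3900 = 4984.8300 sq ft
Finished = Raw_total * yield / 100 = 4984.8300 * 74.6430 / 100 = 3720.8267 sq ft
Value = Finished * price = 3720.8267 * 5.0280 = 18708.3164 $


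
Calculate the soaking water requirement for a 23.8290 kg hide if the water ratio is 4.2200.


Formula: Water = hide_weight * ratio
Substituting: Water = 23.8290 * 4.2200
Result: 100.5584 kg


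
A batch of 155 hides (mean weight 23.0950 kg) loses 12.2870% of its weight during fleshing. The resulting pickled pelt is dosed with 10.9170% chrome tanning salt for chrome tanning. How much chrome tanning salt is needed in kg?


Total_raw = N * avg_wt = 155 * 23.0950 = 3579.7250 kg
Substrate = Total_raw * (1 - loss/100) = 3579.7250 * (1 - 12.2870/100) = 3139.8842 kg
Chrome = Substrate * pct / 100 = 3139.8842 * 10.9170 / 100 = 342.7812 kg


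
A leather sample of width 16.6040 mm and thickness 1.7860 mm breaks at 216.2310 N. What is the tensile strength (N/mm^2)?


Formula: TS = force / (width * thickness)
Substituting: TS = 216.2310 / (16.6040 * 1.7860)
Result: 7.2916 N/mm^2


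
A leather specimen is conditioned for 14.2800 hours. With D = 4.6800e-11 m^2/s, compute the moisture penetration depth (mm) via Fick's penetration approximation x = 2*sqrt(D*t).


t = 14.2800 hr * 3600 = 51408.0000 s
D * t = 4.6800e-11 * 51408.0000 = 2.4059e-06
x = 2 * sqrt(D*t) = 2 * sqrt(2.4059e-06) = 0.00310219 m = 3.1022 mm


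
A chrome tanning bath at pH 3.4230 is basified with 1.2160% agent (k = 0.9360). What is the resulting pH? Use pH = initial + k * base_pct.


Formula: pH_final = pH_initial + k * base_pct
Substituting: pH_final = 3.4230 + 0.9360 * 1.2160
Result: 4.5612


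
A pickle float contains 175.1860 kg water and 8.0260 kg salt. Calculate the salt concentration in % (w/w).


Formula: Conc = salt / (water + salt) * 100
Substituting: Conc = 8.0260 / (175.1860 + 8.0260) * 100
Result: 4.3807 %


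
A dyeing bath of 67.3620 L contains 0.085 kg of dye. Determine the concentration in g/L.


Formula: Conc = dye_mass(kg) / volume(L) * 1000
Substituting: Conc = 0.085 / 67.3620 * 1000
Result: 1.2618 g/L


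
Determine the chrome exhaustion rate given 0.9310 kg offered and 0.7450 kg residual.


Formula: Uptake = (offered - residual) / offered * 100
Substituting: Uptake = (0.9310 - 0.7450) / 0.9310 * 100
Result: 19.9785 %


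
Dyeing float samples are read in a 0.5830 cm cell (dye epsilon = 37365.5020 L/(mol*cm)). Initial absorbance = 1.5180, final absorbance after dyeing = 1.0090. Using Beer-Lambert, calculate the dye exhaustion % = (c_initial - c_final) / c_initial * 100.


c_initial = A_i / (epsilon * l) = 1.5180 / (37365.5020 * 0.5830) = 6.9684e-05 mol/L
c_final = A_f / (epsilon * l) = 1.0090 / (37365.5020 * 0.5830) = 4.6318e-05 mol/L
Exhaustion = (c_initial - c_final) / c_initial * 100 = (6.9684e-05 - 4.6318e-05) / 6.9684e-05 * 100 = 33.5310 %


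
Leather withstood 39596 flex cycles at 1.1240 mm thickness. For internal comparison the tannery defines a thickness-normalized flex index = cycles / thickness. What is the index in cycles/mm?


Formula: Index = cycles / thickness
Substituting: Index = 39596 / 1.1240
Result: 35227.7580 cycles/mm


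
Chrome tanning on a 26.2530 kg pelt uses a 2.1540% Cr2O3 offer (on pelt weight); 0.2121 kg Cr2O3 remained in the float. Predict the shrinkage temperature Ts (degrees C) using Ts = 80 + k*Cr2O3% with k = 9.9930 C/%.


Offered = pelt * offer_pct / 100 = 26.2530 * 2.1540 / 100 = 0.5655 kg
Uptake = offered - residual = 0.5655 - 0.2121 = 0.3534 kg
Cr2O3% on pelt = uptake / pelt * 100 = 0.3534 / 26.2530 * 100 = 1.3461 %
Ts = 80 + k * Cr2O3% = 80 + 9.9930 * 1.3461 = 93.4515 C


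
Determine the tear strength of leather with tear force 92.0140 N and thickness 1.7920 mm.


Formula: Tear strength = force / thickness
Substituting: Tear strength = 92.0140 / 1.7920
Result: 51.3471 N/mm


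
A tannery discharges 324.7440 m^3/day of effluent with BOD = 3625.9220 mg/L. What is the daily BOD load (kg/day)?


Formula: BOD_load = volume * conc / 1000
Substituting: BOD_load = 324.7440 * 3625.9220 / 1000
Result: 1177.4964 kg/day


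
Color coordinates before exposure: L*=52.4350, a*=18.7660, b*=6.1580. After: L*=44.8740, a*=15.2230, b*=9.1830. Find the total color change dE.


dL = -7.5610, da = -3.5430, db = 3.0250
dE = sqrt((-7.5610)^2 + (-3.5430)^2 + 3.0250^2) = 8.8810


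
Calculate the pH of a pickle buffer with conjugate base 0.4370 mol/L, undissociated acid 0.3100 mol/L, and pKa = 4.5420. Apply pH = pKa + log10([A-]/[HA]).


ratio = [A-] / [HA] = 0.4370 / 0.3100 = 1.4097
log10(ratio) = 0.1491
pH = pKa + log10(ratio) = 4.5420 + 0.1491 = 4.6911


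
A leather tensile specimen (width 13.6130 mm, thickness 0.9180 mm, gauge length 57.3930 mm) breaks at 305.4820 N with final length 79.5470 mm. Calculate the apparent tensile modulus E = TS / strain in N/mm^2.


TS = F / (w * t) = 305.4820 / (13.6130 * 0.9180) = 24.4449 N/mm^2
strain = (Lf - L0) / L0 = (79.5470 - 57.3930) / 57.3930 = 0.3860
E = TS / strain = 24.4449 / 0.3860 = 63.3280 N/mm^2


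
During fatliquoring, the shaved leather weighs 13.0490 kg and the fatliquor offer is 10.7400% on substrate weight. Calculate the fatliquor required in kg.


Formula: Fat = substrate * pct / 100
Substituting: Fat = 13.0490 * 10.7400 / 100
Result: 1.4015 kg


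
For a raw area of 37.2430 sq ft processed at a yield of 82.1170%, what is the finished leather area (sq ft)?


Formula: finished = raw * yield / 100
Substituting: finished = 37.2430 * 82.1170 / 100
Result: 30.5828 sq ft


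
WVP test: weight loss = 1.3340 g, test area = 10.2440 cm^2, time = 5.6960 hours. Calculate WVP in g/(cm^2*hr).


Formula: WVP = loss / (area * time)
Substituting: WVP = 1.3340 / (10.2440 * 5.6960)
Result: 0.0228621 g/(cm^2*hr)


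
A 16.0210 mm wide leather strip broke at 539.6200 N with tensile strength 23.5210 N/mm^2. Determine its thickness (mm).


Formula: t = F / (TS * w)
Substituting: t = 539.6200 / (23.5210 * 16.0210)
Result: 1.4320 mm


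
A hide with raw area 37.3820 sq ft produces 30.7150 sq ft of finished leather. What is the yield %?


Formula: Yield = finished / raw * 100
Substituting: Yield = 30.7150 / 37.3820 * 100
Result: 82.1652 %


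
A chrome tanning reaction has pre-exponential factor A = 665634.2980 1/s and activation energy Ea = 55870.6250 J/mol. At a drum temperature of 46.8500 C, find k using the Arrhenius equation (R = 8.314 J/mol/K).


T_K = T_C + 273.15 = 46.8500 + 273.15 = 320.0000 K
exponent = -Ea / (R * T_K) = -55870.6250 / (8.314 * 320.0000) = -21.0002
k = A * exp(exponent) = 665634.2980 * exp(-21.0002) = 5.0462e-04 1/s


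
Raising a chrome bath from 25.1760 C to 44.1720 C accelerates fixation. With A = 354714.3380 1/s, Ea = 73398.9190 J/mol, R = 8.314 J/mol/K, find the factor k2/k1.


T1 = 25.1760 + 273.15 = 298.3260 K; T2 = 44.1720 + 273.15 = 317.3220 K
k1 = A * exp(-Ea/(R*T1)) = 354714.3380 * exp(-73398.9190/(8.314*298.3260)) = 4.9867e-08 1/s
k2 = A * exp(-Ea/(R*T2)) = 354714.3380 * exp(-73398.9190/(8.314*317.3220)) = 2.9321e-07 1/s
k2/k1 = 2.9321e-07 / 4.9867e-08 = 5.8799


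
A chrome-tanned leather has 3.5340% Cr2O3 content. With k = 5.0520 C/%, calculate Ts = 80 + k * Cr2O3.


Formula: Ts = 80 + k * Cr2O3
Substituting: Ts = 80 + 5.0520 * 3.5340
Result: 97.8538 C


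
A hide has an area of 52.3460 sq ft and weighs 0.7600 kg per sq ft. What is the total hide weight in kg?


Formula: Weight = area * weight_per_sqft
Substituting: Weight = 52.3460 * 0.7600
Result: 39.7830 kg


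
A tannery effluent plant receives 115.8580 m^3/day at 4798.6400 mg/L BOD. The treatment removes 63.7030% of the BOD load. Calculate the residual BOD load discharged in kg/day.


Load_in = volume * conc / 1000 = 115.8580 * 4798.6400 / 1000 = 555.9608 kg/day
Removed = Load_in * eff / 100 = 555.9608 * 63.7030 / 100 = 354.1637 kg/day
Load_out = Load_in - Removed = 555.9608 - 354.1637 = 201.7971 kg/day


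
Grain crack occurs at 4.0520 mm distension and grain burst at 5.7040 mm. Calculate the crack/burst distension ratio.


Formula: Ratio = crack / burst
Substituting: Ratio = 4.0520 / 5.7040
Result: 0.7104


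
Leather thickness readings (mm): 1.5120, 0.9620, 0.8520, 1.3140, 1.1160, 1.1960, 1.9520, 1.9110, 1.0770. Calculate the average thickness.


Formula: Average = sum / n
Substituting: Average = 11.8920 / 9
Result: 1.3213 mm


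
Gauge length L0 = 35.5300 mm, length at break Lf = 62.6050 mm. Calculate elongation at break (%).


Formula: Elongation = (Lf - L0) / L0 * 100
Substituting: Elongation = (62.6050 - 35.5300) / 35.5300 * 100
Result: 76.2032 %


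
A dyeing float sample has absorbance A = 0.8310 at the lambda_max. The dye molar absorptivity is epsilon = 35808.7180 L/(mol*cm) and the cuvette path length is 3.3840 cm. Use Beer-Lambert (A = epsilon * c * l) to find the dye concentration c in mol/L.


Formula: c = A / (epsilon * l)
Substituting: c = 0.8310 / (35808.7180 * 3.3840)
Result: 6.8578e-06 mol/L


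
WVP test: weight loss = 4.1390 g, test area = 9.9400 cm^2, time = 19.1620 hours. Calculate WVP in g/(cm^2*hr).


Formula: WVP = loss / (area * time)
Substituting: WVP = 4.1390 / (9.9400 * 19.1620)
Result: 0.0217304 g/(cm^2*hr)


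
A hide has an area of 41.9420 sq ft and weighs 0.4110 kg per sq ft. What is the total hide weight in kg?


Formula: Weight = area * weight_per_sqft
Substituting: Weight = 41.9420 * 0.4110
Result: 17.2382 kg


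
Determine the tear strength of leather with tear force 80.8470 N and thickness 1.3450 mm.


Formula: Tear strength = force / thickness
Substituting: Tear strength = 80.8470 / 1.3450
Result: 60.1093 N/mm


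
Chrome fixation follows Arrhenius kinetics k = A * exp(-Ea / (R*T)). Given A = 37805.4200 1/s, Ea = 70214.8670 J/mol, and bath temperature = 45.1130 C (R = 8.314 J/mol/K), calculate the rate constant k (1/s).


T_K = T_C + 273.15 = 45.1130 + 273.15 = 318.2630 K
exponent = -Ea / (R * T_K) = -70214.8670 / (8.314 * 318.2630) = -26.5358
k = A * exp(exponent) = 37805.4200 * exp(-26.5358) = 1.1303e-07 1/s


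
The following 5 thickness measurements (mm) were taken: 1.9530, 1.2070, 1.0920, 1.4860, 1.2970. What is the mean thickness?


Formula: Average = sum / n
Substituting: Average = 7.0350 / 5
Result: 1.4070 mm


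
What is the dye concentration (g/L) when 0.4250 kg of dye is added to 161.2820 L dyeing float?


Formula: Conc = dye_mass(kg) / volume(L) * 1000
Substituting: Conc = 0.4250 / 161.2820 * 1000
Result: 2.6351 g/L


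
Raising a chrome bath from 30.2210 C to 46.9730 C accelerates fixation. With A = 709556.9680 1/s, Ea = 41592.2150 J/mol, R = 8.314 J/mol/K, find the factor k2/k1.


T1 = 30.2210 + 273.15 = 303.3710 K; T2 = 46.9730 + 273.15 = 320.1230 K
k1 = A * exp(-Ea/(R*T1)) = 709556.9680 * exp(-41592.2150/(8.314*303.3710)) = 0.0489047 1/s
k2 = A * exp(-Ea/(R*T2)) = 709556.9680 * exp(-41592.2150/(8.314*320.1230)) = 0.1159 1/s
k2/k1 = 0.1159 / 0.0489047 = 2.3701


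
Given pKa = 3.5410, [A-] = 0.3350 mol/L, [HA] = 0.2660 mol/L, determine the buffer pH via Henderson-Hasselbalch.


ratio = [A-] / [HA] = 0.3350 / 0.2660 = 1.2594
log10(ratio) = 0.1002
pH = pKa + log10(ratio) = 3.5410 + 0.1002 = 3.6412


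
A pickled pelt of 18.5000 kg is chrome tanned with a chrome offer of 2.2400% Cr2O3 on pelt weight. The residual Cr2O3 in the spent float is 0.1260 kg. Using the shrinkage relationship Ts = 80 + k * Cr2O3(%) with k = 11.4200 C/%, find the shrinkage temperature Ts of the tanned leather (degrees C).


Offered = pelt * offer_pct / 100 = 18.5000 * 2.2400 / 100 = 0.4144 kg
Uptake = offered - residual = 0.4144 - 0.1260 = 0.2884 kg
Cr2O3% on pelt = uptake / pelt * 100 = 0.2884 / 18.5000 * 100 = 1.5589 %
Ts = 80 + k * Cr2O3% = 80 + 11.4200 * 1.5589 = 97.8029 C


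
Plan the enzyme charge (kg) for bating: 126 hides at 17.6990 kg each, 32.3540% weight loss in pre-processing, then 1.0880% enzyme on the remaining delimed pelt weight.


Total_raw = N * avg_wt = 126 * 17.6990 = 2230.0740 kg
Substrate = Total_raw * (1 - loss/100) = 2230.0740 * (1 - 32.3540/100) = 1508.5559 kg
Enzyme = Substrate * pct / 100 = 1508.5559 * 1.0880 / 100 = 16.4131 kg


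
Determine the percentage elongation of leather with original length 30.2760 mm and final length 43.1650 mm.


Formula: Elongation = (Lf - L0) / L0 * 100
Substituting: Elongation = (43.1650 - 30.2760) / 30.2760 * 100
Result: 42.5717 %


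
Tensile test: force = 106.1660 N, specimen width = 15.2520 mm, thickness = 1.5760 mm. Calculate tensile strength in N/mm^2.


Formula: TS = force / (width * thickness)
Substituting: TS = 106.1660 / (15.2520 * 1.5760)
Result: 4.4167 N/mm^2


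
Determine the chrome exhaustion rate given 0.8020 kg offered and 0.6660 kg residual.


Formula: Uptake = (offered - residual) / offered * 100
Substituting: Uptake = (0.8020 - 0.6660) / 0.8020 * 100
Result: 16.9576 %


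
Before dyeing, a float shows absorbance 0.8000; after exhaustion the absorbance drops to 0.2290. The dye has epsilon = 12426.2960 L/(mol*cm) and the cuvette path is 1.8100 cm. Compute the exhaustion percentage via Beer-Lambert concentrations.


c_initial = A_i / (epsilon * l) = 0.8000 / (12426.2960 * 1.8100) = 3.5569e-05 mol/L
c_final = A_f / (epsilon * l) = 0.2290 / (12426.2960 * 1.8100) = 1.0182e-05 mol/L
Exhaustion = (c_initial - c_final) / c_initial * 100 = (3.5569e-05 - 1.0182e-05) / 3.5569e-05 * 100 = 71.3750 %


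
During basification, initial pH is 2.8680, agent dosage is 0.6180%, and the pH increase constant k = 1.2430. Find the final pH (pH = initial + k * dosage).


Formula: pH_final = pH_initial + k * base_pct
Substituting: pH_final = 2.8680 + 1.2430 * 0.6180
Result: 3.6362
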